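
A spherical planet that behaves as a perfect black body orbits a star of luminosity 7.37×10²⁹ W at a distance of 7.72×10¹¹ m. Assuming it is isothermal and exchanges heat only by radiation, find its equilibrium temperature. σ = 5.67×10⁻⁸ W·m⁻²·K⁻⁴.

First find the stellar flux at distance d: S = L/(4πd²) = 7.37×10²⁹/(4π·(7.72×10¹¹)²) = 98410 W/m².
For an isothermal sphere, absorbed (1−a)S·πr² = emitted σ·4πr²·T⁴, so T⁴ = (1−a)S/(4σ).
T⁴ = 1.00·98410/(4·5.67×10⁻⁸) = 4.339×10¹¹ K⁴.

T ≈ 812 K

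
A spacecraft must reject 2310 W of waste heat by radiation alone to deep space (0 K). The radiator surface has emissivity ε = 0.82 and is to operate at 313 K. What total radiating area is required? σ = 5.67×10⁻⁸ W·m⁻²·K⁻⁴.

A ≈ 5.18 m²

P = εσA T⁴ ⇒ A = P/(εσT⁴).
T⁴ = 9.598×10⁹ K⁴.
A = 2310/(0.82 × 5.67×10⁻⁸ × 9.598×10⁹).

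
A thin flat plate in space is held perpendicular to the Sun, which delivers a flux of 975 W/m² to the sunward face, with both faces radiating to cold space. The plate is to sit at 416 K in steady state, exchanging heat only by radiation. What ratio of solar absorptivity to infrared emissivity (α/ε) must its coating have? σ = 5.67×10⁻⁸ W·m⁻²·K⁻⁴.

Balance: αS·A = εσ·2A·T⁴ ⇒ α/ε = 2σT⁴/S.
α/ε = 2·5.67×10⁻⁸·(416)⁴/975 = 2·5.67×10⁻⁸·2.995×10¹⁰/975.

α/ε ≈ 3.48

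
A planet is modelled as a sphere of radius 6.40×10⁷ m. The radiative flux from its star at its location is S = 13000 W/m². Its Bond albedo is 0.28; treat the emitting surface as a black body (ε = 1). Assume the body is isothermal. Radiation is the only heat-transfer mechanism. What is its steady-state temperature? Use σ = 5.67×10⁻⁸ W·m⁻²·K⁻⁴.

T ≈ 451 K

At equilibrium, absorbed power = emitted power.
Absorbing cross-section = πr² = 1.287×10¹⁶ m²; emitting surface = 4πr² = 5.147×10¹⁶ m² (ratio 4).
(1−a)S·A_cross = εσ·A_surf·T⁴  ⇒  T⁴ = (1−a)S/(4σ).
T⁴ = 0.720·13000/(4·5.67×10⁻⁸) = 4.127×10¹⁰ K⁴.
T = (4.127×10¹⁰)^(1/4).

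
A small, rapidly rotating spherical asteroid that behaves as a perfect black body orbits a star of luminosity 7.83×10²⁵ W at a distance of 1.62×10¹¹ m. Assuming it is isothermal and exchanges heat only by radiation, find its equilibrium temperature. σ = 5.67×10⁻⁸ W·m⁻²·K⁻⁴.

T ≈ 180 K

First find the stellar flux at distance d: S = L/(4πd²) = 7.83×10²⁵/(4π·(1.62×10¹¹)²) = 237.4 W/m².
For an isothermal sphere, absorbed (1−a)S·πr² = emitted σ·4πr²·T⁴, so T⁴ = (1−a)S/(4σ).
T⁴ = 1.00·237.4/(4·5.67×10⁻⁸) = 1.047×10⁹ K⁴.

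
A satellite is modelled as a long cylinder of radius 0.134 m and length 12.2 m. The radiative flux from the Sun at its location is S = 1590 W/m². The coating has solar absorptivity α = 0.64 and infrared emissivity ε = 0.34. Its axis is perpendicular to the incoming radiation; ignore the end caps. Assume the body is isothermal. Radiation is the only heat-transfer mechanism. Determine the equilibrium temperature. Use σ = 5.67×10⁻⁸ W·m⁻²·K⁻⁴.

T ≈ 360 K

At equilibrium, absorbed power = emitted power.
Absorbing cross-section = 2rL = 3.270 m²; emitting surface = 2πrL = 10.27 m² (ratio π).
αS·A_cross = εσ·A_surf·T⁴  ⇒  T⁴ = αS/(ε·πσ).
T⁴ = 0.640·1590/(0.34·π·5.67×10⁻⁸) = 1.680×10¹⁰ K⁴.
T = (1.680×10¹⁰)^(1/4).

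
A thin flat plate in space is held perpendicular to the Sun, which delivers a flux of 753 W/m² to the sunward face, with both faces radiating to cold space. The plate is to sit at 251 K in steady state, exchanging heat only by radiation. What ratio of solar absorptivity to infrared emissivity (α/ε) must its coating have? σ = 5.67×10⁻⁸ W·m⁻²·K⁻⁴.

Balance: αS·A = εσ·2A·T⁴ ⇒ α/ε = 2σT⁴/S.
α/ε = 2·5.67×10⁻⁸·(251)⁴/753 = 2·5.67×10⁻⁸·3.969×10⁹/753.

α/ε ≈ 0.598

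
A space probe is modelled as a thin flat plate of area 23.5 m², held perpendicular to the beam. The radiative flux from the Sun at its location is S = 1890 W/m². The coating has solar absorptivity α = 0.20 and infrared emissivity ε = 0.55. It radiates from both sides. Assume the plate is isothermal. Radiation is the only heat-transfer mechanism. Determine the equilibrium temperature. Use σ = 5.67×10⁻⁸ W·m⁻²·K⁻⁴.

At equilibrium, absorbed power = emitted power.
Absorbing cross-section = A = 23.50 m²; emitting surface = 2A = 47.00 m² (ratio 2).
αS·A_cross = εσ·A_surf·T⁴  ⇒  T⁴ = αS/(ε·2σ).
T⁴ = 0.200·1890/(0.55·2·5.67×10⁻⁸) = 6.061×10⁹ K⁴.
T = (6.061×10⁹)^(1/4).

T ≈ 279 K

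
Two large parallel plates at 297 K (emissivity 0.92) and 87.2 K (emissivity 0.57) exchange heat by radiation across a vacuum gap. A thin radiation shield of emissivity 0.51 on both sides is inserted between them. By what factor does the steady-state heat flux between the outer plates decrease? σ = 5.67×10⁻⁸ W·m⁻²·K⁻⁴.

Without shield: q₀ = σΔ(T⁴)/(1/ε₁+1/ε₂−1) with denominator 1.841.
With shield the two gaps are in series; the resistances add: (1/ε₁+1/ε_s−1)+(1/ε_s+1/ε₂−1) = 2.048+2.715 = 4.763.
Heat-flux ratio q₀/q = 4.763/1.841.

factor ≈ 2.59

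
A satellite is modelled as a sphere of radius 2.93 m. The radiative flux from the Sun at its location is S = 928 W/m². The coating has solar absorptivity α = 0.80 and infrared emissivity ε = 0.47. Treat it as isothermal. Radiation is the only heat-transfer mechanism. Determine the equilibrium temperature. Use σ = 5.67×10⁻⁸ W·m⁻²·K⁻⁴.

At equilibrium, absorbed power = emitted power.
Absorbing cross-section = πr² = 26.97 m²; emitting surface = 4πr² = 107.9 m² (ratio 4).
αS·A_cross = εσ·A_surf·T⁴  ⇒  T⁴ = αS/(ε·4σ).
T⁴ = 0.800·928/(0.47·4·5.67×10⁻⁸) = 6.965×10⁹ K⁴.
T = (6.965×10⁹)^(1/4).

T ≈ 289 K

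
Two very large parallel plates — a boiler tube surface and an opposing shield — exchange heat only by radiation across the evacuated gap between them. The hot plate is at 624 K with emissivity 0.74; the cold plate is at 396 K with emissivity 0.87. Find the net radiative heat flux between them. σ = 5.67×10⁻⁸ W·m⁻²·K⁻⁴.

For two infinite grey parallel plates, q = σ(T₁⁴ − T₂⁴)/(1/ε₁ + 1/ε₂ − 1).
T₁⁴ − T₂⁴ = 1.516×10¹¹ − 2.459×10¹⁰ = 1.270×10¹¹ K⁴.
1/ε₁ + 1/ε₂ − 1 = 1.351 + 1.149 − 1 = 1.501.
q = 5.67×10⁻⁸ × 1.270×10¹¹ / 1.501.

q ≈ 4800 W/m²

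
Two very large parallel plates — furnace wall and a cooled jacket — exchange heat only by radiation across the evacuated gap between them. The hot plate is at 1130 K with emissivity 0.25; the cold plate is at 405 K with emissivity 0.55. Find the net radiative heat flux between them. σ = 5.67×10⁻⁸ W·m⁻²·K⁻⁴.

For two infinite grey parallel plates, q = σ(T₁⁴ − T₂⁴)/(1/ε₁ + 1/ε₂ − 1).
T₁⁴ − T₂⁴ = 1.630×10¹² − 2.690×10¹⁰ = 1.604×10¹² K⁴.
1/ε₁ + 1/ε₂ − 1 = 4.000 + 1.818 − 1 = 4.818.
q = 5.67×10⁻⁸ × 1.604×10¹² / 4.818.

q ≈ 18900 W/m²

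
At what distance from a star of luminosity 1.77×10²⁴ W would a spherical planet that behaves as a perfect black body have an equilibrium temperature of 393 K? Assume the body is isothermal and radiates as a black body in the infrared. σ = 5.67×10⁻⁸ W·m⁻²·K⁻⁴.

d ≈ 5.10×10⁹ m

For an isothermal black-emitting sphere, (1−a)S·πr² = σ·4πr²·T⁴ ⇒ S = 4σT⁴/(1−a).
S = 4·5.67×10⁻⁸·(393)⁴/1.00 = 5410 W/m².
Flux falls as S = L/(4πd²), so d = √(L/(4πS)) = √(1.77×10²⁴/(4π·5410)).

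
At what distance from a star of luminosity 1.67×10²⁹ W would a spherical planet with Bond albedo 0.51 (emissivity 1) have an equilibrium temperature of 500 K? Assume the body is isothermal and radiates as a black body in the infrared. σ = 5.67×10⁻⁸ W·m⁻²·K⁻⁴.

d ≈ 6.78×10¹¹ m

For an isothermal black-emitting sphere, (1−a)S·πr² = σ·4πr²·T⁴ ⇒ S = 4σT⁴/(1−a).
S = 4·5.67×10⁻⁸·(500)⁴/0.490 = 28930 W/m².
Flux falls as S = L/(4πd²), so d = √(L/(4πS)) = √(1.67×10²⁹/(4π·28930)).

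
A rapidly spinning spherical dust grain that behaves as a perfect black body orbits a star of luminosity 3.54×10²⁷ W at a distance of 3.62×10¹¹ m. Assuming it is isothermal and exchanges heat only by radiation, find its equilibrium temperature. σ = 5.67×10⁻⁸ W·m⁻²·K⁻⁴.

First find the stellar flux at distance d: S = L/(4πd²) = 3.54×10²⁷/(4π·(3.62×10¹¹)²) = 2150 W/m².
For an isothermal sphere, absorbed (1−a)S·πr² = emitted σ·4πr²·T⁴, so T⁴ = (1−a)S/(4σ).
T⁴ = 1.00·2150/(4·5.67×10⁻⁸) = 9.478×10⁹ K⁴.

T ≈ 312 K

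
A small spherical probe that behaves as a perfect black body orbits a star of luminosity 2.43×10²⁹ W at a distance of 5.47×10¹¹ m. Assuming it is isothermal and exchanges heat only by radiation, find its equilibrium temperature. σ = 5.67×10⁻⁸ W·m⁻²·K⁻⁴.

T ≈ 731 K

First find the stellar flux at distance d: S = L/(4πd²) = 2.43×10²⁹/(4π·(5.47×10¹¹)²) = 64630 W/m².
For an isothermal sphere, absorbed (1−a)S·πr² = emitted σ·4πr²·T⁴, so T⁴ = (1−a)S/(4σ).
T⁴ = 1.00·64630/(4·5.67×10⁻⁸) = 2.850×10¹¹ K⁴.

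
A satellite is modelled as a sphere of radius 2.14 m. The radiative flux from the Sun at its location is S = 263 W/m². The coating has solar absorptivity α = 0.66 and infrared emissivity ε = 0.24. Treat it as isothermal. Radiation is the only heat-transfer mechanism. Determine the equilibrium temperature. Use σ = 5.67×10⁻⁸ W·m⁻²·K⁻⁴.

At equilibrium, absorbed power = emitted power.
Absorbing cross-section = πr² = 14.39 m²; emitting surface = 4πr² = 57.55 m² (ratio 4).
αS·A_cross = εσ·A_surf·T⁴  ⇒  T⁴ = αS/(ε·4σ).
T⁴ = 0.660·263/(0.24·4·5.67×10⁻⁸) = 3.189×10⁹ K⁴.
T = (3.189×10⁹)^(1/4).

T ≈ 238 K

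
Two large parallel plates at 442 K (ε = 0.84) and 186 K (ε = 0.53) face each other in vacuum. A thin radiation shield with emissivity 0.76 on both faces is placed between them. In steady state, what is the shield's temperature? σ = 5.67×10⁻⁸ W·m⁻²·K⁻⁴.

In steady state the net flux on the hot side equals that on the cold side.
σ(T₁⁴−T_s⁴)/D₁ = σ(T_s⁴−T₂⁴)/D₂, with D₁ = 1/ε₁+1/ε_s−1 = 1.506, D₂ = 1/ε_s+1/ε₂−1 = 2.203.
Solve for T_s⁴: T_s⁴ = (D₂·T₁⁴ + D₁·T₂⁴)/(D₁+D₂) = 2.315×10¹⁰ K⁴.

T_s ≈ 390 K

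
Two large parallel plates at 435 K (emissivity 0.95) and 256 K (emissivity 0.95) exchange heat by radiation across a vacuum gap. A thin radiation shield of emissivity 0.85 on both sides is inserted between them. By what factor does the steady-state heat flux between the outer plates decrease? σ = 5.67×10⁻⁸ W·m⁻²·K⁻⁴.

factor ≈ 2.22

Without shield: q₀ = σΔ(T⁴)/(1/ε₁+1/ε₂−1) with denominator 1.105.
With shield the two gaps are in series; the resistances add: (1/ε₁+1/ε_s−1)+(1/ε_s+1/ε₂−1) = 1.229+1.229 = 2.458.
Heat-flux ratio q₀/q = 2.458/1.105.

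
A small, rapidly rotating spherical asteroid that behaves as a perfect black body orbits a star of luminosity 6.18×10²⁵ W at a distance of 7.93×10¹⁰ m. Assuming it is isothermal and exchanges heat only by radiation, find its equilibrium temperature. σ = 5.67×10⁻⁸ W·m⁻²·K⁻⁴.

First find the stellar flux at distance d: S = L/(4πd²) = 6.18×10²⁵/(4π·(7.93×10¹⁰)²) = 782.0 W/m².
For an isothermal sphere, absorbed (1−a)S·πr² = emitted σ·4πr²·T⁴, so T⁴ = (1−a)S/(4σ).
T⁴ = 1.00·782.0/(4·5.67×10⁻⁸) = 3.448×10⁹ K⁴.

T ≈ 242 K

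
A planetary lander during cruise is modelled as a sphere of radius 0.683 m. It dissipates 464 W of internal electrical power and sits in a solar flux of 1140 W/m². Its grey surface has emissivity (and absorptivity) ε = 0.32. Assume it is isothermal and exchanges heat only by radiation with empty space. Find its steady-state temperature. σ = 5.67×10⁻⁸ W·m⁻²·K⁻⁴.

At steady state, absorbed solar power + internal power = radiated power.
Absorbed: α·S·A_cross = 0.32·1140·1.466 = 534.6 W (cross-section πr²).
Total input = 534.6 + 464 = 998.6 W.
Radiated: εσ·A_surf·T⁴ with A_surf = 4πr² = 5.862 m².
T⁴ = 998.6/(0.32·5.67×10⁻⁸·5.862) = 9.389×10⁹ K⁴.

T ≈ 311 K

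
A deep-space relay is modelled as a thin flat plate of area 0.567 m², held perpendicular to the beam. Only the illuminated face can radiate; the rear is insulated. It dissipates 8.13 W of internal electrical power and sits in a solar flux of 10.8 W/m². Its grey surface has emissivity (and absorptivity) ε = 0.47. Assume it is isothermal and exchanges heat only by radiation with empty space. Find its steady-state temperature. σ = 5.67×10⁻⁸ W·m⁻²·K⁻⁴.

T ≈ 164 K

At steady state, absorbed solar power + internal power = radiated power.
Absorbed: α·S·A_cross = 0.47·10.8·0.5670 = 2.878 W (cross-section A).
Total input = 2.878 + 8.13 = 11.01 W.
Radiated: εσ·A_surf·T⁴ with A_surf = A = 0.5670 m².
T⁴ = 11.01/(0.47·5.67×10⁻⁸·0.5670) = 7.285×10⁸ K⁴.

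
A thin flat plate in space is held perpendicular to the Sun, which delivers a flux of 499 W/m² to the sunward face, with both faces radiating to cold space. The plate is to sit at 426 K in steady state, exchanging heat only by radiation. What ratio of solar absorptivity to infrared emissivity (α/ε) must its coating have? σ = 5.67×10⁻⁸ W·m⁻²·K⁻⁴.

Balance: αS·A = εσ·2A·T⁴ ⇒ α/ε = 2σT⁴/S.
α/ε = 2·5.67×10⁻⁸·(426)⁴/499 = 2·5.67×10⁻⁸·3.293×10¹⁰/499.

α/ε ≈ 7.48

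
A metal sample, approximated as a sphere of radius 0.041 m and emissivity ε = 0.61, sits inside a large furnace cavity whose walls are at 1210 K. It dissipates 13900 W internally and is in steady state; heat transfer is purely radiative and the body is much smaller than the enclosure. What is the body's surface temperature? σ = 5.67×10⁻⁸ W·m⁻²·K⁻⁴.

For a small grey body in a large enclosure, net radiated power = εσA(T⁴ − T_w⁴).
Steady state: P = εσA(T⁴ − T_w⁴) with A = 4πr² = 0.02112 m².
T⁴ = P/(εσA) + T_w⁴ = 13900/(0.61·5.67×10⁻⁸·0.02112) + (1210)⁴
    = 1.902×10¹³ + 2.144×10¹² = 2.117×10¹³ K⁴.

T ≈ 2140 K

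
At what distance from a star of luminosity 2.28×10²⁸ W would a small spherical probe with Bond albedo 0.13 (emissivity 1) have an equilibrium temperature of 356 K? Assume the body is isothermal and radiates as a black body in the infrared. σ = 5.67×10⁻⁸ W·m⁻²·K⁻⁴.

For an isothermal black-emitting sphere, (1−a)S·πr² = σ·4πr²·T⁴ ⇒ S = 4σT⁴/(1−a).
S = 4·5.67×10⁻⁸·(356)⁴/0.870 = 4187 W/m².
Flux falls as S = L/(4πd²), so d = √(L/(4πS)) = √(2.28×10²⁸/(4π·4187)).

d ≈ 6.58×10¹¹ m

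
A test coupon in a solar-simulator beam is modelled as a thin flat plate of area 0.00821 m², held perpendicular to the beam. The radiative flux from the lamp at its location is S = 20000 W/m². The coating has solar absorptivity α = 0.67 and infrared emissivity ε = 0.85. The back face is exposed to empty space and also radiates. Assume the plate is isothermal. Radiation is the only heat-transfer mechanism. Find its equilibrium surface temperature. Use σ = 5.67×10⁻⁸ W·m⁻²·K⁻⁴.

At equilibrium, absorbed power = emitted power.
Absorbing cross-section = A = 0.008210 m²; emitting surface = 2A = 0.01642 m² (ratio 2).
αS·A_cross = εσ·A_surf·T⁴  ⇒  T⁴ = αS/(ε·2σ).
T⁴ = 0.670·20000/(0.85·2·5.67×10⁻⁸) = 1.390×10¹¹ K⁴.
T = (1.390×10¹¹)^(1/4).

T ≈ 611 K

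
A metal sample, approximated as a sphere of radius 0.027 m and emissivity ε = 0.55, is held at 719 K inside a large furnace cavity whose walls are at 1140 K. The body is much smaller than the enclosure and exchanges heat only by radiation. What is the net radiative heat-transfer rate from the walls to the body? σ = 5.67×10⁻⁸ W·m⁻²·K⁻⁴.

For a small grey body in a large enclosure: P_net = εσA(T_body⁴ − T_wall⁴).
A = 4πr² = 0.009161 m²; T_body⁴ − T_wall⁴ = 2.672×10¹¹ − 1.689×10¹² = -1.422×10¹² K⁴.
|P_net| = 0.55·5.67×10⁻⁸·0.009161·1.422×10¹².

P_net ≈ 406 W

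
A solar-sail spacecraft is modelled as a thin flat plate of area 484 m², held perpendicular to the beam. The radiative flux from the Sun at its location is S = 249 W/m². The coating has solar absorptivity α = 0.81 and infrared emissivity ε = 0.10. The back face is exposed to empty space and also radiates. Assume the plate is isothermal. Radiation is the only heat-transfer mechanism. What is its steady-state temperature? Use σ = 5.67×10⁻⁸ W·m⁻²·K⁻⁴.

T ≈ 365 K

At equilibrium, absorbed power = emitted power.
Absorbing cross-section = A = 484.0 m²; emitting surface = 2A = 968.0 m² (ratio 2).
αS·A_cross = εσ·A_surf·T⁴  ⇒  T⁴ = αS/(ε·2σ).
T⁴ = 0.810·249/(0.10·2·5.67×10⁻⁸) = 1.779×10¹⁰ K⁴.
T = (1.779×10¹⁰)^(1/4).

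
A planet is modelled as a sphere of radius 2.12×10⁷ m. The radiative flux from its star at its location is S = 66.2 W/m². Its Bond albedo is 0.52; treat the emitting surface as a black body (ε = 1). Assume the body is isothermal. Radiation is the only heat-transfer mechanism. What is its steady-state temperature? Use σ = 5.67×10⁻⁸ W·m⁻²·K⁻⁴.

At equilibrium, absorbed power = emitted power.
Absorbing cross-section = πr² = 1.412×10¹⁵ m²; emitting surface = 4πr² = 5.648×10¹⁵ m² (ratio 4).
(1−a)S·A_cross = εσ·A_surf·T⁴  ⇒  T⁴ = (1−a)S/(4σ).
T⁴ = 0.480·66.2/(4·5.67×10⁻⁸) = 1.401×10⁸ K⁴.
T = (1.401×10⁸)^(1/4).

T ≈ 109 K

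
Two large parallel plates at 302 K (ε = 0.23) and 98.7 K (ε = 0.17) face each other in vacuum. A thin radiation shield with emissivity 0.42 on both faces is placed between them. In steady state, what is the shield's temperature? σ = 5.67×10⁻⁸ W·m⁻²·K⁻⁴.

T_s ≈ 262 K

In steady state the net flux on the hot side equals that on the cold side.
σ(T₁⁴−T_s⁴)/D₁ = σ(T_s⁴−T₂⁴)/D₂, with D₁ = 1/ε₁+1/ε_s−1 = 5.729, D₂ = 1/ε_s+1/ε₂−1 = 7.263.
Solve for T_s⁴: T_s⁴ = (D₂·T₁⁴ + D₁·T₂⁴)/(D₁+D₂) = 4.692×10⁹ K⁴.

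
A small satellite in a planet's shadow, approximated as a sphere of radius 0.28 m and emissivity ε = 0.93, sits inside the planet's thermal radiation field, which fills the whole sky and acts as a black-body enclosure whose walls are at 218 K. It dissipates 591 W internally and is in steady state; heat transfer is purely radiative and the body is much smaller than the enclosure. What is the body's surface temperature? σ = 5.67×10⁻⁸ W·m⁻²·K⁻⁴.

T ≈ 342 K

For a small grey body in a large enclosure, net radiated power = εσA(T⁴ − T_w⁴).
Steady state: P = εσA(T⁴ − T_w⁴) with A = 4πr² = 0.9852 m².
T⁴ = P/(εσA) + T_w⁴ = 591/(0.93·5.67×10⁻⁸·0.9852) + (218)⁴
    = 1.138×10¹⁰ + 2.259×10⁹ = 1.363×10¹⁰ K⁴.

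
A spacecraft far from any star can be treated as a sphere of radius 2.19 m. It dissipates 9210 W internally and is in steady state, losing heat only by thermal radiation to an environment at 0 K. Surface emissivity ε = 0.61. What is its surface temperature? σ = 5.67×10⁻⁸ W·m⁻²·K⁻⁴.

Steady state: internal power = radiated power, P = εσA T⁴.
Radiating area A = 4πr² = 60.27 m².
T⁴ = P/(εσA) = 9210/(0.61·5.67×10⁻⁸·60.27) = 4.418×10⁹ K⁴.
T = (4.418×10⁹)^(1/4).

T ≈ 258 K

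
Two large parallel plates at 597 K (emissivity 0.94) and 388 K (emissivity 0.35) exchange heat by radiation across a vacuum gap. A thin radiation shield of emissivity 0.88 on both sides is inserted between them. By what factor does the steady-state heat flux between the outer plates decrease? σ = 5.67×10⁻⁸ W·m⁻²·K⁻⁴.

Without shield: q₀ = σΔ(T⁴)/(1/ε₁+1/ε₂−1) with denominator 2.921.
With shield the two gaps are in series; the resistances add: (1/ε₁+1/ε_s−1)+(1/ε_s+1/ε₂−1) = 1.200+2.994 = 4.194.
Heat-flux ratio q₀/q = 4.194/2.921.

factor ≈ 1.44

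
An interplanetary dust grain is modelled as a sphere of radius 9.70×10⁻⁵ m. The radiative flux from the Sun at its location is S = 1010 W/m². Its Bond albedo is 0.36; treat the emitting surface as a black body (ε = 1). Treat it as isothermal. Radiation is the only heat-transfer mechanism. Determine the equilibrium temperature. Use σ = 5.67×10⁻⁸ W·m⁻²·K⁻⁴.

At equilibrium, absorbed power = emitted power.
Absorbing cross-section = πr² = 2.956×10⁻⁸ m²; emitting surface = 4πr² = 1.182×10⁻⁷ m² (ratio 4).
(1−a)S·A_cross = εσ·A_surf·T⁴  ⇒  T⁴ = (1−a)S/(4σ).
T⁴ = 0.640·1010/(4·5.67×10⁻⁸) = 2.850×10⁹ K⁴.
T = (2.850×10⁹)^(1/4).

T ≈ 231 K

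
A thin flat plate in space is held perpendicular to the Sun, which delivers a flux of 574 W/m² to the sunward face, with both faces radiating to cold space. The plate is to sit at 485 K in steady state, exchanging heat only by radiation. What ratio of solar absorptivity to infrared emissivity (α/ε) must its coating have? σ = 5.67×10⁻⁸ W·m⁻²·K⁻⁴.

α/ε ≈ 10.9

Balance: αS·A = εσ·2A·T⁴ ⇒ α/ε = 2σT⁴/S.
α/ε = 2·5.67×10⁻⁸·(485)⁴/574 = 2·5.67×10⁻⁸·5.533×10¹⁰/574.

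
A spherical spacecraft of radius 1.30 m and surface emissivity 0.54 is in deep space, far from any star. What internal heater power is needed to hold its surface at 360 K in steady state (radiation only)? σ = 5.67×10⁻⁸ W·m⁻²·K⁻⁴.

P ≈ 10900 W

P = εσ·4πr²·T⁴.
4πr² = 21.24 m²; T⁴ = 1.680×10¹⁰ K⁴.
P = 0.54·5.67×10⁻⁸·21.24·1.680×10¹⁰.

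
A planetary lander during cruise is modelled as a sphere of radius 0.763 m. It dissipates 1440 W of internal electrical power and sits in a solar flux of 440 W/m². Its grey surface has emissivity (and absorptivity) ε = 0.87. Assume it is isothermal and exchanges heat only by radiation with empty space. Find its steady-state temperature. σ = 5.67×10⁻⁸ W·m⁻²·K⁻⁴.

T ≈ 278 K

At steady state, absorbed solar power + internal power = radiated power.
Absorbed: α·S·A_cross = 0.87·440·1.829 = 700.1 W (cross-section πr²).
Total input = 700.1 + 1440 = 2140 W.
Radiated: εσ·A_surf·T⁴ with A_surf = 4πr² = 7.316 m².
T⁴ = 2140/(0.87·5.67×10⁻⁸·7.316) = 5.930×10⁹ K⁴.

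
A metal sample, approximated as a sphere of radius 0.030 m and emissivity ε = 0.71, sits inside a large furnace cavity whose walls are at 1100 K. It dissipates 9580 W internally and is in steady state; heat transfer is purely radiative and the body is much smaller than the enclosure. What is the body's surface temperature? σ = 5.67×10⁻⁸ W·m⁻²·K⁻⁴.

T ≈ 2180 K

For a small grey body in a large enclosure, net radiated power = εσA(T⁴ − T_w⁴).
Steady state: P = εσA(T⁴ − T_w⁴) with A = 4πr² = 0.01131 m².
T⁴ = P/(εσA) + T_w⁴ = 9580/(0.71·5.67×10⁻⁸·0.01131) + (1100)⁴
    = 2.104×10¹³ + 1.464×10¹² = 2.251×10¹³ K⁴.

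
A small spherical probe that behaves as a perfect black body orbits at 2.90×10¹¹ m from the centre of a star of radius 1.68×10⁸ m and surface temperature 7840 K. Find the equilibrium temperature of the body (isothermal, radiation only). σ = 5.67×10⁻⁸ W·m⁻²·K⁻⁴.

The star's surface emits σT_*⁴; at distance d the flux is S = σT_*⁴(R_*/d)².
S = 5.67×10⁻⁸·(7840)⁴·(1.68×10⁸/2.90×10¹¹)² = 71.89 W/m².
For an isothermal sphere T⁴ = (1−a)S/(4σ) = 3.170×10⁸ K⁴.

T ≈ 133 K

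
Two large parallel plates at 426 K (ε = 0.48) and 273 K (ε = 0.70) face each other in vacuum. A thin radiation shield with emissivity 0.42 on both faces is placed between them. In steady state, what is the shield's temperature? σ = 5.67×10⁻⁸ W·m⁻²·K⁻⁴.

In steady state the net flux on the hot side equals that on the cold side.
σ(T₁⁴−T_s⁴)/D₁ = σ(T_s⁴−T₂⁴)/D₂, with D₁ = 1/ε₁+1/ε_s−1 = 3.464, D₂ = 1/ε_s+1/ε₂−1 = 2.810.
Solve for T_s⁴: T_s⁴ = (D₂·T₁⁴ + D₁·T₂⁴)/(D₁+D₂) = 1.782×10¹⁰ K⁴.

T_s ≈ 365 K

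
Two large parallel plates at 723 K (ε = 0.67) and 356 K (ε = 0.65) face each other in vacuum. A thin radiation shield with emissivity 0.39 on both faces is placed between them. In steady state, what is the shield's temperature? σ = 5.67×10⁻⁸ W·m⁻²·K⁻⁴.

T_s ≈ 618 K

In steady state the net flux on the hot side equals that on the cold side.
σ(T₁⁴−T_s⁴)/D₁ = σ(T_s⁴−T₂⁴)/D₂, with D₁ = 1/ε₁+1/ε_s−1 = 3.057, D₂ = 1/ε_s+1/ε₂−1 = 3.103.
Solve for T_s⁴: T_s⁴ = (D₂·T₁⁴ + D₁·T₂⁴)/(D₁+D₂) = 1.456×10¹¹ K⁴.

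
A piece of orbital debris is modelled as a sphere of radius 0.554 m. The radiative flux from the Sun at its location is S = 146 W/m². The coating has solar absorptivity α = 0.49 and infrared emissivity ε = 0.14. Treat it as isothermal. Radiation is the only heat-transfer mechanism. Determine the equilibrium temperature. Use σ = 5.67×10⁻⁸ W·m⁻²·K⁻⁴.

At equilibrium, absorbed power = emitted power.
Absorbing cross-section = πr² = 0.9642 m²; emitting surface = 4πr² = 3.857 m² (ratio 4).
αS·A_cross = εσ·A_surf·T⁴  ⇒  T⁴ = αS/(ε·4σ).
T⁴ = 0.490·146/(0.14·4·5.67×10⁻⁸) = 2.253×10⁹ K⁴.
T = (2.253×10⁹)^(1/4).

T ≈ 218 K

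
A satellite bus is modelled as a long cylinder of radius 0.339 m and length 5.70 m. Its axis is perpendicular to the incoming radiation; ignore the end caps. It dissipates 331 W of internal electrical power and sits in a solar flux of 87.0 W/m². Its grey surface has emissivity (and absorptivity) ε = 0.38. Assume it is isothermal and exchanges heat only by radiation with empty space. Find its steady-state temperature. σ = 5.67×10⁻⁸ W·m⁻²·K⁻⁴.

At steady state, absorbed solar power + internal power = radiated power.
Absorbed: α·S·A_cross = 0.38·87.0·3.865 = 127.8 W (cross-section 2rL).
Total input = 127.8 + 331 = 458.8 W.
Radiated: εσ·A_surf·T⁴ with A_surf = 2πrL = 12.14 m².
T⁴ = 458.8/(0.38·5.67×10⁻⁸·12.14) = 1.754×10⁹ K⁴.

T ≈ 205 K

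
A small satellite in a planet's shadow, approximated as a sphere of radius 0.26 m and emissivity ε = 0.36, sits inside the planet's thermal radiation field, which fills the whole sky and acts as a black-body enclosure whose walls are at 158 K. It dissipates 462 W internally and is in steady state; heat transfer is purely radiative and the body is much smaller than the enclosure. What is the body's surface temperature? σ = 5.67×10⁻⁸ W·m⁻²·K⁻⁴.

For a small grey body in a large enclosure, net radiated power = εσA(T⁴ − T_w⁴).
Steady state: P = εσA(T⁴ − T_w⁴) with A = 4πr² = 0.8495 m².
T⁴ = P/(εσA) + T_w⁴ = 462/(0.36·5.67×10⁻⁸·0.8495) + (158)⁴
    = 2.664×10¹⁰ + 6.232×10⁸ = 2.727×10¹⁰ K⁴.

T ≈ 406 K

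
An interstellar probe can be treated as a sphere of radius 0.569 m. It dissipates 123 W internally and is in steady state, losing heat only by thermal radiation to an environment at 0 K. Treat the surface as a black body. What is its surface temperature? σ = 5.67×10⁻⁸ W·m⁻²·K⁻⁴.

T ≈ 152 K

Steady state: internal power = radiated power, P = εσA T⁴.
Radiating area A = 4πr² = 4.069 m².
T⁴ = P/(εσA) = 123/(1.0·5.67×10⁻⁸·4.069) = 5.332×10⁸ K⁴.
T = (5.332×10⁸)^(1/4).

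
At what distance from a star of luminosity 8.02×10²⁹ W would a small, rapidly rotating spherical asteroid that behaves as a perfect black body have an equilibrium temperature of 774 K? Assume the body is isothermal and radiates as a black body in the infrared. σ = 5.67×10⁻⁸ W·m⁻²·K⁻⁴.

For an isothermal black-emitting sphere, (1−a)S·πr² = σ·4πr²·T⁴ ⇒ S = 4σT⁴/(1−a).
S = 4·5.67×10⁻⁸·(774)⁴/1.00 = 81400 W/m².
Flux falls as S = L/(4πd²), so d = √(L/(4πS)) = √(8.02×10²⁹/(4π·81400)).

d ≈ 8.85×10¹¹ m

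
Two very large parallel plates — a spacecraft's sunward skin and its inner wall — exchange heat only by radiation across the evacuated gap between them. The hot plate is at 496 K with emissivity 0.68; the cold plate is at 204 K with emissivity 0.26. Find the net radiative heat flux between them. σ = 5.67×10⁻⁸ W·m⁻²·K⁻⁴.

For two infinite grey parallel plates, q = σ(T₁⁴ − T₂⁴)/(1/ε₁ + 1/ε₂ − 1).
T₁⁴ − T₂⁴ = 6.052×10¹⁰ − 1.732×10⁹ = 5.879×10¹⁰ K⁴.
1/ε₁ + 1/ε₂ − 1 = 1.471 + 3.846 − 1 = 4.317.
q = 5.67×10⁻⁸ × 5.879×10¹⁰ / 4.317.

q ≈ 772 W/m²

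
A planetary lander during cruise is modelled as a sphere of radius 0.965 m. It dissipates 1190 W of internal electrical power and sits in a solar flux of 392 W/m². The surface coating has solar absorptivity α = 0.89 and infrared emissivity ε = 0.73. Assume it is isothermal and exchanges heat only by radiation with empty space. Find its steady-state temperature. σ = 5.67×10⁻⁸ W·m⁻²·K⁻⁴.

At steady state, absorbed solar power + internal power = radiated power.
Absorbed: α·S·A_cross = 0.89·392·2.926 = 1021 W (cross-section πr²).
Total input = 1021 + 1190 = 2211 W.
Radiated: εσ·A_surf·T⁴ with A_surf = 4πr² = 11.70 m².
T⁴ = 2211/(0.73·5.67×10⁻⁸·11.70) = 4.564×10⁹ K⁴.

T ≈ 260 K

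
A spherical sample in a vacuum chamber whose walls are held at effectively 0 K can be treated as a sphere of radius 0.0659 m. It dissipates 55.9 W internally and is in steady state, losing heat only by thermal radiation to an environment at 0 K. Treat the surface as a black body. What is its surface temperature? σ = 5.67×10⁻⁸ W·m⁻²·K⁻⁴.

T ≈ 367 K

Steady state: internal power = radiated power, P = εσA T⁴.
Radiating area A = 4πr² = 0.05457 m².
T⁴ = P/(εσA) = 55.9/(1.0·5.67×10⁻⁸·0.05457) = 1.807×10¹⁰ K⁴.
T = (1.807×10¹⁰)^(1/4).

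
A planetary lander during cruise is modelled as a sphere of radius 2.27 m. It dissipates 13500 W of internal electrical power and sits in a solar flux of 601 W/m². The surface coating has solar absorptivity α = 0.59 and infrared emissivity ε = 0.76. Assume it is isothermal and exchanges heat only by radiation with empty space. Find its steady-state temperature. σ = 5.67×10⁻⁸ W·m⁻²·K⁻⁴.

T ≈ 288 K

At steady state, absorbed solar power + internal power = radiated power.
Absorbed: α·S·A_cross = 0.59·601·16.19 = 5740 W (cross-section πr²).
Total input = 5740 + 13500 = 19240 W.
Radiated: εσ·A_surf·T⁴ with A_surf = 4πr² = 64.75 m².
T⁴ = 19240/(0.76·5.67×10⁻⁸·64.75) = 6.895×10⁹ K⁴.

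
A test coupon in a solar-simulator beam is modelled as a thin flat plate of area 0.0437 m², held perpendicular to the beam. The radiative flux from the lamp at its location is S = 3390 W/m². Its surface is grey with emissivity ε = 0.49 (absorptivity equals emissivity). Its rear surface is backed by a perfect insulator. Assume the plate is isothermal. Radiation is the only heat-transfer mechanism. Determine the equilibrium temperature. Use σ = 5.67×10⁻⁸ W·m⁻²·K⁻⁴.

T ≈ 494 K

At equilibrium, absorbed power = emitted power.
Absorbing cross-section = A = 0.04370 m²; emitting surface = A = 0.04370 m² (ratio 1).
εS·A_cross = εσ·A_surf·T⁴  ⇒  T⁴ = S/(1σ)   (ε cancels).
T⁴ = 3390/(1·5.67×10⁻⁸) = 5.979×10¹⁰ K⁴.
T = (5.979×10¹⁰)^(1/4).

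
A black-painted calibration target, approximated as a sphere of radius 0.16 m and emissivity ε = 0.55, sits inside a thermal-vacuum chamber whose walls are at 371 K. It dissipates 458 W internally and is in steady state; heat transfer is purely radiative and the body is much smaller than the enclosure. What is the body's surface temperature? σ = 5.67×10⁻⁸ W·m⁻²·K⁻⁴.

T ≈ 504 K

For a small grey body in a large enclosure, net radiated power = εσA(T⁴ − T_w⁴).
Steady state: P = εσA(T⁴ − T_w⁴) with A = 4πr² = 0.3217 m².
T⁴ = P/(εσA) + T_w⁴ = 458/(0.55·5.67×10⁻⁸·0.3217) + (371)⁴
    = 4.565×10¹⁰ + 1.895×10¹⁰ = 6.460×10¹⁰ K⁴.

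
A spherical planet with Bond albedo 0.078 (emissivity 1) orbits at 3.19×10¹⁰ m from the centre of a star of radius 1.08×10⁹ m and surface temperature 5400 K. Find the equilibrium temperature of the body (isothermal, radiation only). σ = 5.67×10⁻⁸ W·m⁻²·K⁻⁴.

T ≈ 688 K

The star's surface emits σT_*⁴; at distance d the flux is S = σT_*⁴(R_*/d)².
S = 5.67×10⁻⁸·(5400)⁴·(1.08×10⁹/3.19×10¹⁰)² = 55260 W/m².
For an isothermal sphere T⁴ = (1−a)S/(4σ) = 2.247×10¹¹ K⁴.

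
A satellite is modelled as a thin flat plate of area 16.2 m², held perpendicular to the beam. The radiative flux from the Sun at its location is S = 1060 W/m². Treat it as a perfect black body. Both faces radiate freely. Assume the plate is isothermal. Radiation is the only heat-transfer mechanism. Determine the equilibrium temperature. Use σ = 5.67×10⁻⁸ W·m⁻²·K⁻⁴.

At equilibrium, absorbed power = emitted power.
Absorbing cross-section = A = 16.20 m²; emitting surface = 2A = 32.40 m² (ratio 2).
S·A_cross = εσ·A_surf·T⁴  ⇒  T⁴ = S/(2σ).
T⁴ = 1.00·1060/(2·5.67×10⁻⁸) = 9.347×10⁹ K⁴.
T = (9.347×10⁹)^(1/4).

T ≈ 311 K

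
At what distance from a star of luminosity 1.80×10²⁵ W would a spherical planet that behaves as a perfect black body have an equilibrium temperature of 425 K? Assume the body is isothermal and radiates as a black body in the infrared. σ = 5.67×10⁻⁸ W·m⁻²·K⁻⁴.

d ≈ 1.39×10¹⁰ m

For an isothermal black-emitting sphere, (1−a)S·πr² = σ·4πr²·T⁴ ⇒ S = 4σT⁴/(1−a).
S = 4·5.67×10⁻⁸·(425)⁴/1.00 = 7399 W/m².
Flux falls as S = L/(4πd²), so d = √(L/(4πS)) = √(1.80×10²⁵/(4π·7399)).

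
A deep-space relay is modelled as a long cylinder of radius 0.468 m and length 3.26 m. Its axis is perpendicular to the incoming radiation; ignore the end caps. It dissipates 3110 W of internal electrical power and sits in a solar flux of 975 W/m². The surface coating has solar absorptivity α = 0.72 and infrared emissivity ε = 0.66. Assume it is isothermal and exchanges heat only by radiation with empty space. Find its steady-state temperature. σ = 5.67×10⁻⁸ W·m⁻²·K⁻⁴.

At steady state, absorbed solar power + internal power = radiated power.
Absorbed: α·S·A_cross = 0.72·975·3.051 = 2142 W (cross-section 2rL).
Total input = 2142 + 3110 = 5252 W.
Radiated: εσ·A_surf·T⁴ with A_surf = 2πrL = 9.586 m².
T⁴ = 5252/(0.66·5.67×10⁻⁸·9.586) = 1.464×10¹⁰ K⁴.

T ≈ 348 K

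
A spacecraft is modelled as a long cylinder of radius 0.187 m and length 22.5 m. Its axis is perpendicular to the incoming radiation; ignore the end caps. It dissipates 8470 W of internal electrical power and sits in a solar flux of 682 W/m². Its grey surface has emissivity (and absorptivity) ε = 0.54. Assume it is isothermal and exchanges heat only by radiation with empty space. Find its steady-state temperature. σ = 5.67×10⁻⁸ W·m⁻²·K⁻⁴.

At steady state, absorbed solar power + internal power = radiated power.
Absorbed: α·S·A_cross = 0.54·682·8.415 = 3099 W (cross-section 2rL).
Total input = 3099 + 8470 = 11570 W.
Radiated: εσ·A_surf·T⁴ with A_surf = 2πrL = 26.44 m².
T⁴ = 11570/(0.54·5.67×10⁻⁸·26.44) = 1.429×10¹⁰ K⁴.

T ≈ 346 K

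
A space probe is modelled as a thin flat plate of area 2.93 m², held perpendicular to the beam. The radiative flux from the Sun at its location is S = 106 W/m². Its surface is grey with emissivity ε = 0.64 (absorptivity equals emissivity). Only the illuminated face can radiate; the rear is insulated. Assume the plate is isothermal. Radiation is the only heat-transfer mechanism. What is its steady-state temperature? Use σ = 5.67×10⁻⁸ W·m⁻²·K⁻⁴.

At equilibrium, absorbed power = emitted power.
Absorbing cross-section = A = 2.930 m²; emitting surface = A = 2.930 m² (ratio 1).
εS·A_cross = εσ·A_surf·T⁴  ⇒  T⁴ = S/(1σ)   (ε cancels).
T⁴ = 106/(1·5.67×10⁻⁸) = 1.869×10⁹ K⁴.
T = (1.869×10⁹)^(1/4).

T ≈ 208 K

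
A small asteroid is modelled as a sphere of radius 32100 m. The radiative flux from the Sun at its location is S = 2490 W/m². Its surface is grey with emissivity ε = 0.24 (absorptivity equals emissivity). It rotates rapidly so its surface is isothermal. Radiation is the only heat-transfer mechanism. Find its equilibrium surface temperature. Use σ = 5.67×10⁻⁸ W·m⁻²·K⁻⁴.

At equilibrium, absorbed power = emitted power.
Absorbing cross-section = πr² = 3.237×10⁹ m²; emitting surface = 4πr² = 1.295×10¹⁰ m² (ratio 4).
εS·A_cross = εσ·A_surf·T⁴  ⇒  T⁴ = S/(4σ)   (ε cancels).
T⁴ = 2490/(4·5.67×10⁻⁸) = 1.098×10¹⁰ K⁴.
T = (1.098×10¹⁰)^(1/4).

T ≈ 324 K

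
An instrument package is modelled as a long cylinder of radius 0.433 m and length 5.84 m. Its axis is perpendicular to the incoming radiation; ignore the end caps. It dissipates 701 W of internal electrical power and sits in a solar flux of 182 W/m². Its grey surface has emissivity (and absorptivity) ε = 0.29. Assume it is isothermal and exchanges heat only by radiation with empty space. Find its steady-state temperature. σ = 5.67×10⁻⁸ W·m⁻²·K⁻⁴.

T ≈ 247 K

At steady state, absorbed solar power + internal power = radiated power.
Absorbed: α·S·A_cross = 0.29·182·5.057 = 266.9 W (cross-section 2rL).
Total input = 266.9 + 701 = 967.9 W.
Radiated: εσ·A_surf·T⁴ with A_surf = 2πrL = 15.89 m².
T⁴ = 967.9/(0.29·5.67×10⁻⁸·15.89) = 3.705×10⁹ K⁴.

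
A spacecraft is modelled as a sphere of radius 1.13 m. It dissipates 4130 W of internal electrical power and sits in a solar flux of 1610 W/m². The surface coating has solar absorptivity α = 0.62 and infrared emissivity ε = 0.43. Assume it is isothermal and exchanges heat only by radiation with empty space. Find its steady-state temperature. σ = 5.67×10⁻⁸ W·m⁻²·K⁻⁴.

At steady state, absorbed solar power + internal power = radiated power.
Absorbed: α·S·A_cross = 0.62·1610·4.011 = 4004 W (cross-section πr²).
Total input = 4004 + 4130 = 8134 W.
Radiated: εσ·A_surf·T⁴ with A_surf = 4πr² = 16.05 m².
T⁴ = 8134/(0.43·5.67×10⁻⁸·16.05) = 2.079×10¹⁰ K⁴.

T ≈ 380 K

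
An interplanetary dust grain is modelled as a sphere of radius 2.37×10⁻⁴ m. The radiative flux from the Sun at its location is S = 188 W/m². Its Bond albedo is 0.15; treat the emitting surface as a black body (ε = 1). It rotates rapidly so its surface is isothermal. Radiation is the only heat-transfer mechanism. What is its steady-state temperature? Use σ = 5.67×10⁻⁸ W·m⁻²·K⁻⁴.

At equilibrium, absorbed power = emitted power.
Absorbing cross-section = πr² = 1.765×10⁻⁷ m²; emitting surface = 4πr² = 7.058×10⁻⁷ m² (ratio 4).
(1−a)S·A_cross = εσ·A_surf·T⁴  ⇒  T⁴ = (1−a)S/(4σ).
T⁴ = 0.850·188/(4·5.67×10⁻⁸) = 7.046×10⁸ K⁴.
T = (7.046×10⁸)^(1/4).

T ≈ 163 K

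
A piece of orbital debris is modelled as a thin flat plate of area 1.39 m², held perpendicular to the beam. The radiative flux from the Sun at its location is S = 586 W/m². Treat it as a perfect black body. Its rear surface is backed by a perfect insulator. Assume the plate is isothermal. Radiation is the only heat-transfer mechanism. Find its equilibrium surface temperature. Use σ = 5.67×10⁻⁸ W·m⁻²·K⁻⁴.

At equilibrium, absorbed power = emitted power.
Absorbing cross-section = A = 1.390 m²; emitting surface = A = 1.390 m² (ratio 1).
S·A_cross = εσ·A_surf·T⁴  ⇒  T⁴ = S/(1σ).
T⁴ = 1.00·586/(1·5.67×10⁻⁸) = 1.034×10¹⁰ K⁴.
T = (1.034×10¹⁰)^(1/4).

T ≈ 319 K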